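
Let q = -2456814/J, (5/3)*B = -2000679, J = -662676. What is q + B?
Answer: -28821692659/24010 ≈ -1.2004e+6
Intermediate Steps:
B = -6002037/5 (B = (⅗)*(-2000679) = -6002037/5 ≈ -1.2004e+6)
q = 17803/4802 (q = -2456814/(-662676) = -2456814*(-1/662676) = 17803/4802 ≈ 3.7074)
q + B = 17803/4802 - 6002037/5 = -28821692659/24010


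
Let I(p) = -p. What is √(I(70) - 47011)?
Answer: 23*I*√89 ≈ 216.98*I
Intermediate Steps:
√(I(70) - 47011) = √(-1*70 - 47011) = √(-70 - 47011) = √(-47081) = 23*I*√89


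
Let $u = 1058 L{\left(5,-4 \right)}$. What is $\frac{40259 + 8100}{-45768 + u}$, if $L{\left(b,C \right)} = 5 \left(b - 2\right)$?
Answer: $- \frac{48359}{29898} \approx -1.6175$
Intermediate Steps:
$L{\left(b,C \right)} = -10 + 5 b$ ($L{\left(b,C \right)} = 5 \left(-2 + b\right) = -10 + 5 b$)
$u = 15870$ ($u = 1058 \left(-10 + 5 \cdot 5\right) = 1058 \left(-10 + 25\right) = 1058 \cdot 15 = 15870$)
$\frac{40259 + 8100}{-45768 + u} = \frac{40259 + 8100}{-45768 + 15870} = \frac{48359}{-29898} = 48359 \left(- \frac{1}{29898}\right) = - \frac{48359}{29898}$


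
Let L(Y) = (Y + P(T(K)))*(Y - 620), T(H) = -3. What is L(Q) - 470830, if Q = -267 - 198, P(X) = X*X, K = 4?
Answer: 23930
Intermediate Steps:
P(X) = X²
Q = -465
L(Y) = (-620 + Y)*(9 + Y) (L(Y) = (Y + (-3)²)*(Y - 620) = (Y + 9)*(-620 + Y) = (9 + Y)*(-620 + Y) = (-620 + Y)*(9 + Y))
L(Q) - 470830 = (-5580 + (-465)² - 611*(-465)) - 470830 = (-5580 + 216225 + 284115) - 470830 = 494760 - 470830 = 23930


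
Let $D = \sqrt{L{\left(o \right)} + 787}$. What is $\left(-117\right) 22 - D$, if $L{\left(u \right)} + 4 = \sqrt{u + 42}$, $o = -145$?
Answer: $-2574 - \sqrt{783 + i \sqrt{103}} \approx -2602.0 - 0.18134 i$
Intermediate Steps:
$L{\left(u \right)} = -4 + \sqrt{42 + u}$ ($L{\left(u \right)} = -4 + \sqrt{u + 42} = -4 + \sqrt{42 + u}$)
$D = \sqrt{783 + i \sqrt{103}}$ ($D = \sqrt{\left(-4 + \sqrt{42 - 145}\right) + 787} = \sqrt{\left(-4 + \sqrt{-103}\right) + 787} = \sqrt{\left(-4 + i \sqrt{103}\right) + 787} = \sqrt{783 + i \sqrt{103}} \approx 27.983 + 0.1813 i$)
$\left(-117\right) 22 - D = \left(-117\right) 22 - \sqrt{783 + i \sqrt{103}} = -2574 - \sqrt{783 + i \sqrt{103}}$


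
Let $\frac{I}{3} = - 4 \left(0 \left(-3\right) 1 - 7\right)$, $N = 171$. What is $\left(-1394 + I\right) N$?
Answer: $-224010$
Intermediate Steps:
$I = 84$ ($I = 3 \left(- 4 \left(0 \left(-3\right) 1 - 7\right)\right) = 3 \left(- 4 \left(0 \cdot 1 - 7\right)\right) = 3 \left(- 4 \left(0 - 7\right)\right) = 3 \left(\left(-4\right) \left(-7\right)\right) = 3 \cdot 28 = 84$)
$\left(-1394 + I\right) N = \left(-1394 + 84\right) 171 = \left(-1310\right) 171 = -224010$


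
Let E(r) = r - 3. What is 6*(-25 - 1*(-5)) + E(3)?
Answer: -120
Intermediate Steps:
E(r) = -3 + r
6*(-25 - 1*(-5)) + E(3) = 6*(-25 - 1*(-5)) + (-3 + 3) = 6*(-25 + 5) + 0 = 6*(-20) + 0 = -120 + 0 = -120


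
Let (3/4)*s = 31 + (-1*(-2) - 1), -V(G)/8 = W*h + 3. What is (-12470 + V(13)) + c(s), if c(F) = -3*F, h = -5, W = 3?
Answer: -12502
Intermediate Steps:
V(G) = 96 (V(G) = -8*(3*(-5) + 3) = -8*(-15 + 3) = -8*(-12) = 96)
s = 128/3 (s = 4*(31 + (-1*(-2) - 1))/3 = 4*(31 + (2 - 1))/3 = 4*(31 + 1)/3 = (4/3)*32 = 128/3 ≈ 42.667)
(-12470 + V(13)) + c(s) = (-12470 + 96) - 3*128/3 = -12374 - 128 = -12502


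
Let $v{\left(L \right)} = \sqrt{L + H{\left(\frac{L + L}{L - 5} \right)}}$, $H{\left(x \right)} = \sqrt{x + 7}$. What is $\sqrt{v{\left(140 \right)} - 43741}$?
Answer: $\frac{\sqrt{-393669 + 3 \sqrt{7} \sqrt{180 + \sqrt{15}}}}{3} \approx 209.11 i$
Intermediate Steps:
$H{\left(x \right)} = \sqrt{7 + x}$
$v{\left(L \right)} = \sqrt{L + \sqrt{7 + \frac{2 L}{-5 + L}}}$ ($v{\left(L \right)} = \sqrt{L + \sqrt{7 + \frac{L + L}{L - 5}}} = \sqrt{L + \sqrt{7 + \frac{2 L}{-5 + L}}}$)
$\sqrt{v{\left(140 \right)} - 43741} = \sqrt{\sqrt{140 + \sqrt{\frac{-35 + 9 \cdot 140}{-5 + 140}}} - 43741} = \sqrt{\sqrt{140 + \sqrt{\frac{-35 + 1260}{135}}} - 43741} = \sqrt{\sqrt{140 + \sqrt{\frac{1}{135} \cdot 1225}} - 43741} = \sqrt{\sqrt{140 + \sqrt{\frac{245}{27}}} - 43741} = \sqrt{\sqrt{140 + \frac{7 \sqrt{15}}{9}} - 43741} = \sqrt{-43741 + \sqrt{140 + \frac{7 \sqrt{15}}{9}}}$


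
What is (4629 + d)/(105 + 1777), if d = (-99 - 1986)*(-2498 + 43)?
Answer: 2561652/941 ≈ 2722.3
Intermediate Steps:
d = 5118675 (d = -2085*(-2455) = 5118675)
(4629 + d)/(105 + 1777) = (4629 + 5118675)/(105 + 1777) = 5123304/1882 = 5123304*(1/1882) = 2561652/941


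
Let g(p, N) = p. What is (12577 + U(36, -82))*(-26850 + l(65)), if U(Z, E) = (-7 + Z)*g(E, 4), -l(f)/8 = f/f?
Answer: -273924742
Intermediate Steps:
l(f) = -8 (l(f) = -8*f/f = -8*1 = -8)
U(Z, E) = E*(-7 + Z) (U(Z, E) = (-7 + Z)*E = E*(-7 + Z))
(12577 + U(36, -82))*(-26850 + l(65)) = (12577 - 82*(-7 + 36))*(-26850 - 8) = (12577 - 82*29)*(-26858) = (12577 - 2378)*(-26858) = 10199*(-26858) = -273924742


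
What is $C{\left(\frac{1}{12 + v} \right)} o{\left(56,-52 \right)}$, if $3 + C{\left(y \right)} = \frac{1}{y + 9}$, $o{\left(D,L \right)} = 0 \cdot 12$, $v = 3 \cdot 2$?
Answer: $0$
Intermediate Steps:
$v = 6$
$o{\left(D,L \right)} = 0$
$C{\left(y \right)} = -3 + \frac{1}{9 + y}$ ($C{\left(y \right)} = -3 + \frac{1}{y + 9} = -3 + \frac{1}{9 + y}$)
$C{\left(\frac{1}{12 + v} \right)} o{\left(56,-52 \right)} = \frac{-26 - \frac{3}{12 + 6}}{9 + \frac{1}{12 + 6}} \cdot 0 = \frac{-26 - \frac{3}{18}}{9 + \frac{1}{18}} \cdot 0 = \frac{-26 - \frac{1}{6}}{9 + \frac{1}{18}} \cdot 0 = \frac{-26 - \frac{1}{6}}{\frac{163}{18}} \cdot 0 = \frac{18}{163} \left(- \frac{157}{6}\right) 0 = \left(- \frac{471}{163}\right) 0 = 0$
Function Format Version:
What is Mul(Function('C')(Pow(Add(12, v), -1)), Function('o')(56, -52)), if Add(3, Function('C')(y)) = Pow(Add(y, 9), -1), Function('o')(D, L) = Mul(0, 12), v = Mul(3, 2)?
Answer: 0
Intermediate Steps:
v = 6
Function('o')(D, L) = 0
Function('C')(y) = Add(-3, Pow(Add(9, y), -1)) (Function('C')(y) = Add(-3, Pow(Add(y, 9), -1)) = Add(-3, Pow(Add(9, y), -1)))
Mul(Function('C')(Pow(Add(12, v), -1)), Function('o')(56, -52)) = Mul(Mul(Pow(Add(9, Pow(Add(12, 6), -1)), -1), Add(-26, Mul(-3, Pow(Add(12, 6), -1)))), 0) = Mul(Mul(Pow(Add(9, Pow(18, -1)), -1), Add(-26, Mul(-3, Pow(18, -1)))), 0) = Mul(Mul(Pow(Add(9, Rational(1, 18)), -1), Add(-26, Mul(-3, Rational(1, 18)))), 0) = Mul(Mul(Pow(Rational(163, 18), -1), Add(-26, Rational(-1, 6))), 0) = Mul(Mul(Rational(18, 163), Rational(-157, 6)), 0) = Mul(Rational(-471, 163), 0) = 0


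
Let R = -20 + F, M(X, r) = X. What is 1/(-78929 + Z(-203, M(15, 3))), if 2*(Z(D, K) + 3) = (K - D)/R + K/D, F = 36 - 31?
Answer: -6090/480740359 ≈ -1.2668e-5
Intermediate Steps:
F = 5
R = -15 (R = -20 + 5 = -15)
Z(D, K) = -3 - K/30 + D/30 + K/(2*D) (Z(D, K) = -3 + ((K - D)/(-15) + K/D)/2 = -3 + ((K - D)*(-1/15) + K/D)/2 = -3 + ((-K/15 + D/15) + K/D)/2 = -3 + (-K/15 + D/15 + K/D)/2 = -3 + (-K/30 + D/30 + K/(2*D)) = -3 - K/30 + D/30 + K/(2*D))
1/(-78929 + Z(-203, M(15, 3))) = 1/(-78929 + (1/30)*(15*15 - 203*(-90 - 203 - 1*15))/(-203)) = 1/(-78929 + (1/30)*(-1/203)*(225 - 203*(-90 - 203 - 15))) = 1/(-78929 + (1/30)*(-1/203)*(225 - 203*(-308))) = 1/(-78929 + (1/30)*(-1/203)*(225 + 62524)) = 1/(-78929 + (1/30)*(-1/203)*62749) = 1/(-78929 - 62749/6090) = 1/(-480740359/6090) = -6090/480740359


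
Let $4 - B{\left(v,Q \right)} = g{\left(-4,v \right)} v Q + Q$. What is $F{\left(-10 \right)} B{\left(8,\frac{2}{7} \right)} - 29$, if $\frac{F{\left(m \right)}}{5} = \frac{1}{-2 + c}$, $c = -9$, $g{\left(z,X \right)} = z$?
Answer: $- \frac{2683}{77} \approx -34.844$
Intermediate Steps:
$F{\left(m \right)} = - \frac{5}{11}$ ($F{\left(m \right)} = \frac{5}{-2 - 9} = \frac{5}{-11} = 5 \left(- \frac{1}{11}\right) = - \frac{5}{11}$)
$B{\left(v,Q \right)} = 4 - Q + 4 Q v$ ($B{\left(v,Q \right)} = 4 - \left(- 4 v Q + Q\right) = 4 - \left(- 4 Q v + Q\right) = 4 - \left(Q - 4 Q v\right) = 4 + \left(- Q + 4 Q v\right) = 4 - Q + 4 Q v$)
$F{\left(-10 \right)} B{\left(8,\frac{2}{7} \right)} - 29 = - \frac{5 \left(4 - \frac{2}{7} + 4 \cdot \frac{2}{7} \cdot 8\right)}{11} - 29 = - \frac{5 \left(4 - \frac{2}{7} + \frac{64}{7}\right)}{11} - 29 = \left(- \frac{5}{11}\right) \frac{90}{7} - 29 = - \frac{450}{77} - 29 = - \frac{2683}{77}$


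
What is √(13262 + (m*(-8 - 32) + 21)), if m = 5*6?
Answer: √12083 ≈ 109.92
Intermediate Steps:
m = 30
√(13262 + (m*(-8 - 32) + 21)) = √(13262 + (30*(-8 - 32) + 21)) = √(13262 + (30*(-40) + 21)) = √(13262 + (-1200 + 21)) = √(13262 - 1179) = √12083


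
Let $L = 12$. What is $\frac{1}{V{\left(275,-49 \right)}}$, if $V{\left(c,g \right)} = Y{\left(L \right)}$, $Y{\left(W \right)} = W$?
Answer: $\frac{1}{12} \approx 0.083333$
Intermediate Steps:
$V{\left(c,g \right)} = 12$
$\frac{1}{V{\left(275,-49 \right)}} = \frac{1}{12}$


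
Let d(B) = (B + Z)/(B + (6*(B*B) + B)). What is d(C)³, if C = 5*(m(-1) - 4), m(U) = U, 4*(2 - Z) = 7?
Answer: -970299/3241792000000 ≈ -2.9931e-7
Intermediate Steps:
Z = ¼ (Z = 2 - ¼*7 = 2 - 7/4 = ¼ ≈ 0.25000)
C = -25 (C = 5*(-1 - 4) = 5*(-5) = -25)
d(B) = (¼ + B)/(2*B + 6*B²) (d(B) = (B + ¼)/(B + (6*(B*B) + B)) = (¼ + B)/(B + (6*B² + B)) = (¼ + B)/(B + (B + 6*B²)) = (¼ + B)/(2*B + 6*B²))
d(C)³ = ((⅛)*(1 + 4*(-25))/(-25*(1 + 3*(-25))))³ = ((⅛)*(-1/25)*(1 - 100)/(1 - 75))³ = ((⅛)*(-1/25)*(-99)/(-74))³ = ((⅛)*(-1/25)*(-1/74)*(-99))³ = (-99/14800)³ = -970299/3241792000000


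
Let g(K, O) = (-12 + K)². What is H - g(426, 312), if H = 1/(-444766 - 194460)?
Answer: -109560779497/639226 ≈ -1.7140e+5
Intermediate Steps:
H = -1/639226 (H = 1/(-639226) = -1/639226 ≈ -1.5644e-6)
H - g(426, 312) = -1/639226 - (-12 + 426)² = -1/639226 - 1*414² = -1/639226 - 1*171396 = -1/639226 - 171396 = -109560779497/639226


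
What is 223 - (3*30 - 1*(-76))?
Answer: 57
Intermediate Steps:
223 - (3*30 - 1*(-76)) = 223 - (90 + 76) = 223 - 1*166 = 223 - 166 = 57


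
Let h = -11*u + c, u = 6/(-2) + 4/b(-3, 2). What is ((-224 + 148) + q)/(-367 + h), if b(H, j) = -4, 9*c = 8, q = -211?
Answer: 2583/2899 ≈ 0.89100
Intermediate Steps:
c = 8/9 (c = (1/9)*8 = 8/9 ≈ 0.88889)
u = -4 (u = 6/(-2) + 4/(-4) = 6*(-1/2) + 4*(-1/4) = -3 - 1 = -4)
h = 404/9 (h = -11*(-4) + 8/9 = 44 + 8/9 = 404/9 ≈ 44.889)
((-224 + 148) + q)/(-367 + h) = ((-224 + 148) - 211)/(-367 + 404/9) = (-76 - 211)/(-2899/9) = -287*(-9/2899) = 2583/2899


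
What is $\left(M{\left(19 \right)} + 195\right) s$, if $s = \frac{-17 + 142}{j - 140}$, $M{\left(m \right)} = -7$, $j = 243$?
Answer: $\frac{23500}{103} \approx 228.16$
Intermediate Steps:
$s = \frac{125}{103}$ ($s = \frac{-17 + 142}{243 - 140} = \frac{125}{103} \approx 1.2136$)
$\left(M{\left(19 \right)} + 195\right) s = \left(-7 + 195\right) \frac{125}{103} = 188 \cdot \frac{125}{103} = \frac{23500}{103}$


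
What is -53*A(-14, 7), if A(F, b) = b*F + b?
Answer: 4823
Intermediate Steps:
A(F, b) = b + F*b (A(F, b) = F*b + b = b + F*b)
-53*A(-14, 7) = -371*(1 - 14) = -371*(-13) = -53*(-91) = 4823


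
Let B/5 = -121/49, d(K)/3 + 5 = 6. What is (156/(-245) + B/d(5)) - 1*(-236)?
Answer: 24281/105 ≈ 231.25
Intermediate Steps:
d(K) = 3 (d(K) = -15 + 3*6 = -15 + 18 = 3)
B = -605/49 (B = 5*(-121/49) = -605/49 ≈ -12.347)
(156/(-245) + B/d(5)) - 1*(-236) = (156/(-245) - 605/49/3) - 1*(-236) = (156*(-1/245) - 605/49*1/3) + 236 = (-156/245 - 605/147) + 236 = -499/105 + 236 = 24281/105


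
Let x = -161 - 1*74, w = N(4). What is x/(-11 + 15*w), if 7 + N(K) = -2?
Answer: 235/146 ≈ 1.6096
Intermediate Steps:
N(K) = -9 (N(K) = -7 - 2 = -9)
w = -9
x = -235 (x = -161 - 74 = -235)
x/(-11 + 15*w) = -235/(-11 + 15*(-9)) = -235/(-11 - 135) = -235/(-146) = -235*(-1/146) = 235/146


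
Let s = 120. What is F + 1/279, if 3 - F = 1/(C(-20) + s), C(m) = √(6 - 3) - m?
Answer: 16383226/5467563 + √3/19597 ≈ 2.9965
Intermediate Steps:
C(m) = √3 - m
F = 3 - 1/(140 + √3) (F = 3 - 1/((√3 - 1*(-20)) + 120) = 3 - 1/((√3 + 20) + 120) = 3 - 1/((20 + √3) + 120) = 3 - 1/(140 + √3) ≈ 2.9929)
F + 1/279 = (58651/19597 + √3/19597) + 1/279 = 16383226/5467563 + √3/19597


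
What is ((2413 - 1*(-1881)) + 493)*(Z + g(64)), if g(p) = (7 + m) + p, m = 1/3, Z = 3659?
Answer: 53571317/3 ≈ 1.7857e+7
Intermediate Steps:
m = 1/3 ≈ 0.33333
g(p) = 22/3 + p (g(p) = (7 + 1/3) + p = 22/3 + p)
((2413 - 1*(-1881)) + 493)*(Z + g(64)) = ((2413 - 1*(-1881)) + 493)*(3659 + (22/3 + 64)) = ((2413 + 1881) + 493)*(3659 + 214/3) = (4294 + 493)*(11191/3) = 4787*(11191/3) = 53571317/3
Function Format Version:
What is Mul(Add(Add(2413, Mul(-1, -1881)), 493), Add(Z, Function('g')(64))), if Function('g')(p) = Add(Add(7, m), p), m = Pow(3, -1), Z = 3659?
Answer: Rational(53571317, 3) ≈ 1.7857e+7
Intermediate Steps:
m = Rational(1, 3) ≈ 0.33333
Function('g')(p) = Add(Rational(22, 3), p) (Function('g')(p) = Add(Add(7, Rational(1, 3)), p) = Add(Rational(22, 3), p))
Mul(Add(Add(2413, Mul(-1, -1881)), 493), Add(Z, Function('g')(64))) = Mul(Add(Add(2413, Mul(-1, -1881)), 493), Add(3659, Add(Rational(22, 3), 64))) = Mul(Add(Add(2413, 1881), 493), Add(3659, Rational(214, 3))) = Mul(Add(4294, 493), Rational(11191, 3)) = Mul(4787, Rational(11191, 3)) = Rational(53571317, 3)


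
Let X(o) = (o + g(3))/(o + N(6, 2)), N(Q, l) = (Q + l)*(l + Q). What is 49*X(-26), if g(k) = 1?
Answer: -1225/38 ≈ -32.237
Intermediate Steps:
N(Q, l) = (Q + l)² (N(Q, l) = (Q + l)*(Q + l) = (Q + l)²)
X(o) = (1 + o)/(64 + o) (X(o) = (o + 1)/(o + (6 + 2)²) = (1 + o)/(o + 8²) = (1 + o)/(o + 64) = (1 + o)/(64 + o))
49*X(-26) = 49*((1 - 26)/(64 - 26)) = 49*(-25/38) = -1225/38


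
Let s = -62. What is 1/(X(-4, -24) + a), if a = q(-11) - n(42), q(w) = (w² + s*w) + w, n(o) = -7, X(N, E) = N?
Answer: 1/795 ≈ 0.0012579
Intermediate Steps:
q(w) = w² - 61*w (q(w) = (w² - 62*w) + w = w² - 61*w)
a = 799 (a = -11*(-61 - 11) - 1*(-7) = -11*(-72) + 7 = 792 + 7 = 799)
1/(X(-4, -24) + a) = 1/(-4 + 799) = 1/795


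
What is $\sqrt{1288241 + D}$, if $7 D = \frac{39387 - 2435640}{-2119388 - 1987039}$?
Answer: $\frac{\sqrt{118271179854524557042}}{9581663} \approx 1135.0$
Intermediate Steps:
$D = \frac{798751}{9581663}$ ($D = \frac{\left(39387 - 2435640\right) \frac{1}{-2119388 - 1987039}}{7} = \frac{\left(-2396253\right) \frac{1}{-4106427}}{7} = \frac{\left(-2396253\right) \left(- \frac{1}{4106427}\right)}{7} = \frac{1}{7} \cdot \frac{798751}{1368809} = \frac{798751}{9581663} \approx 0.083362$)
$\sqrt{1288241 + D} = \sqrt{1288241 + \frac{798751}{9581663}} = \sqrt{\frac{12343491923534}{9581663}} = \frac{\sqrt{118271179854524557042}}{9581663}$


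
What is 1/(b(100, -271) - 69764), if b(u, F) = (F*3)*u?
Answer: -1/151064 ≈ -6.6197e-6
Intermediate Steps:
b(u, F) = 3*F*u (b(u, F) = (3*F)*u = 3*F*u)
1/(b(100, -271) - 69764) = 1/(3*(-271)*100 - 69764) = 1/(-81300 - 69764) = 1/(-151064) = -1/151064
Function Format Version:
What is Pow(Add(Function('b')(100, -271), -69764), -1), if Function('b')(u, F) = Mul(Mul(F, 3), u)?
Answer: Rational(-1, 151064) ≈ -6.6197e-6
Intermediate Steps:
Function('b')(u, F) = Mul(3, F, u) (Function('b')(u, F) = Mul(Mul(3, F), u) = Mul(3, F, u))
Pow(Add(Function('b')(100, -271), -69764), -1) = Pow(Add(Mul(3, -271, 100), -69764), -1) = Pow(Add(-81300, -69764), -1) = Pow(-151064, -1) = Rational(-1, 151064)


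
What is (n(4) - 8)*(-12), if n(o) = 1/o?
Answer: 93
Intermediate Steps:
(n(4) - 8)*(-12) = (1/4 - 8)*(-12) = (¼ - 8)*(-12) = -31/4*(-12) = 93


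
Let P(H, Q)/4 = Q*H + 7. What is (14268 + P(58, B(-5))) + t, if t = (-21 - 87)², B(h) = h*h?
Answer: 31760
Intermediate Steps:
B(h) = h²
t = 11664 (t = (-108)² = 11664)
P(H, Q) = 28 + 4*H*Q (P(H, Q) = 4*(Q*H + 7) = 4*(H*Q + 7) = 4*(7 + H*Q) = 28 + 4*H*Q)
(14268 + P(58, B(-5))) + t = (14268 + (28 + 4*58*(-5)²)) + 11664 = (14268 + (28 + 4*58*25)) + 11664 = (14268 + (28 + 5800)) + 11664 = (14268 + 5828) + 11664 = 20096 + 11664 = 31760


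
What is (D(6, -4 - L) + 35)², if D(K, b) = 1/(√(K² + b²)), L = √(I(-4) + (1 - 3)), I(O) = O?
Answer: (35 + (36 + (4 + I*√6)²)^(-½))² ≈ 1234.7 - 1.99*I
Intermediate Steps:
L = I*√6 (L = √(-4 + (1 - 3)) = √(-4 - 2) = √(-6) = I*√6 ≈ 2.4495*I)
D(K, b) = (K² + b²)^(-½)
(D(6, -4 - L) + 35)² = ((6² + (-4 - I*√6)²)^(-½) + 35)² = ((36 + (-4 - I*√6)²)^(-½) + 35)² = (35 + (36 + (-4 - I*√6)²)^(-½))²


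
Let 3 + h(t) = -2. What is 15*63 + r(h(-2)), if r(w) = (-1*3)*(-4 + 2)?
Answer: 951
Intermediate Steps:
h(t) = -5 (h(t) = -3 - 2 = -5)
r(w) = 6 (r(w) = -3*(-2) = 6)
15*63 + r(h(-2)) = 15*63 + 6 = 945 + 6 = 951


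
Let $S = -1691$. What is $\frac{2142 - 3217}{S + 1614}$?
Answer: $\frac{1075}{77} \approx 13.961$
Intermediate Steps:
$\frac{2142 - 3217}{S + 1614} = \frac{2142 - 3217}{-1691 + 1614} = - \frac{1075}{-77} = \left(-1075\right) \left(- \frac{1}{77}\right) = \frac{1075}{77}$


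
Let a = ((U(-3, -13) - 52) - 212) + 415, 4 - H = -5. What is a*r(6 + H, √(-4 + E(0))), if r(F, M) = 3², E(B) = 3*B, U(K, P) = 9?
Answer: 1440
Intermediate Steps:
H = 9 (H = 4 - 1*(-5) = 4 + 5 = 9)
r(F, M) = 9
a = 160 (a = ((9 - 52) - 212) + 415 = (-43 - 212) + 415 = -255 + 415 = 160)
a*r(6 + H, √(-4 + E(0))) = 160*9 = 1440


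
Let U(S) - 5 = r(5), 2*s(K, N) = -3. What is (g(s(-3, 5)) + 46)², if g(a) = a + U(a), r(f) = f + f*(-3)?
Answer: 6241/4 ≈ 1560.3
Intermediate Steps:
r(f) = -2*f (r(f) = f - 3*f = -2*f)
s(K, N) = -3/2 (s(K, N) = (½)*(-3) = -3/2)
U(S) = -5 (U(S) = 5 - 2*5 = 5 - 10 = -5)
g(a) = -5 + a (g(a) = a - 5 = -5 + a)
(g(s(-3, 5)) + 46)² = ((-5 - 3/2) + 46)² = (-13/2 + 46)² = (79/2)² = 6241/4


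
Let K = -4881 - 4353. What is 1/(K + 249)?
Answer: -1/8985 ≈ -0.00011130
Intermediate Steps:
K = -9234
1/(K + 249) = 1/(-9234 + 249) = 1/(-8985) = -1/8985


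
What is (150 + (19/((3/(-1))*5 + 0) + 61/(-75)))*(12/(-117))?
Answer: -14792/975 ≈ -15.171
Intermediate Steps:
(150 + (19/((3/(-1))*5 + 0) + 61/(-75)))*(12/(-117)) = (150 + (19/((3*(-1))*5 + 0) + 61*(-1/75)))*(12*(-1/117)) = (150 + (19/(-3*5 + 0) - 61/75))*(-4/39) = (150 + (19/(-15 + 0) - 61/75))*(-4/39) = (150 + (19/(-15) - 61/75))*(-4/39) = (150 + (19*(-1/15) - 61/75))*(-4/39) = (150 + (-19/15 - 61/75))*(-4/39) = (150 - 52/25)*(-4/39) = (3698/25)*(-4/39) = -14792/975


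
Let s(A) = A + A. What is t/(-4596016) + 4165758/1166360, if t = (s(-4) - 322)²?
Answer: 297169903377/83759519090 ≈ 3.5479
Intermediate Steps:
s(A) = 2*A
t = 108900 (t = (2*(-4) - 322)² = (-8 - 322)² = (-330)² = 108900)
t/(-4596016) + 4165758/1166360 = 108900/(-4596016) + 4165758/1166360 = 108900*(-1/4596016) + 4165758*(1/1166360) = -27225/1149004 + 2082879/583180 = 297169903377/83759519090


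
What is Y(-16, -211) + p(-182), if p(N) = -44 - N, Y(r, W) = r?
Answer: 122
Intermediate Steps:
Y(-16, -211) + p(-182) = -16 + (-44 - 1*(-182)) = -16 + (-44 + 182) = -16 + 138 = 122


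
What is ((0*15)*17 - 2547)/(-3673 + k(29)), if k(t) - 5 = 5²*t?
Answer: 283/327 ≈ 0.86544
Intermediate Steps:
k(t) = 5 + 25*t (k(t) = 5 + 5²*t = 5 + 25*t)
((0*15)*17 - 2547)/(-3673 + k(29)) = ((0*15)*17 - 2547)/(-3673 + (5 + 25*29)) = (0*17 - 2547)/(-3673 + (5 + 725)) = (0 - 2547)/(-3673 + 730) = -2547/(-2943) = -2547*(-1/2943) = 283/327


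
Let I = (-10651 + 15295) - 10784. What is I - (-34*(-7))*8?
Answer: -8044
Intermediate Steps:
I = -6140 (I = 4644 - 10784 = -6140)
I - (-34*(-7))*8 = -6140 - (-34*(-7))*8 = -6140 - 238*8 = -6140 - 1*1904 = -6140 - 1904 = -8044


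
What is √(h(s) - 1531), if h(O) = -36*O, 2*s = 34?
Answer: I*√2143 ≈ 46.293*I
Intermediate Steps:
s = 17 (s = (½)*34 = 17)
√(h(s) - 1531) = √(-36*17 - 1531) = √(-612 - 1531) = √(-2143) = I*√2143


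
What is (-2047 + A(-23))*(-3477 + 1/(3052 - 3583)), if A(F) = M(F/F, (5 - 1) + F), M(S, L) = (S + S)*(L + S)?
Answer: 3845817904/531 ≈ 7.2426e+6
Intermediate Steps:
M(S, L) = 2*S*(L + S) (M(S, L) = (2*S)*(L + S) = 2*S*(L + S))
A(F) = 10 + 2*F (A(F) = 2*(F/F)*(((5 - 1) + F) + F/F) = 2*1*((4 + F) + 1) = 2*1*(5 + F) = 10 + 2*F)
(-2047 + A(-23))*(-3477 + 1/(3052 - 3583)) = (-2047 + (10 + 2*(-23)))*(-3477 + 1/(3052 - 3583)) = (-2047 + (10 - 46))*(-3477 + 1/(-531)) = (-2047 - 36)*(-3477 - 1/531) = -2083*(-1846288/531) = 3845817904/531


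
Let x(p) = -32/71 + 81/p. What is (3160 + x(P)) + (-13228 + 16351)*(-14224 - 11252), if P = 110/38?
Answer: -310675397631/3905 ≈ -7.9558e+7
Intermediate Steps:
P = 55/19 (P = 110*(1/38) = 55/19 ≈ 2.8947)
x(p) = -32/71 + 81/p (x(p) = -32*1/71 + 81/p = -32/71 + 81/p)
(3160 + x(P)) + (-13228 + 16351)*(-14224 - 11252) = (3160 + (-32/71 + 81/(55/19))) + (-13228 + 16351)*(-14224 - 11252) = (3160 + (-32/71 + 81*(19/55))) + 3123*(-25476) = (3160 + (-32/71 + 1539/55)) - 79561548 = (3160 + 107509/3905) - 79561548 = 12447309/3905 - 79561548 = -310675397631/3905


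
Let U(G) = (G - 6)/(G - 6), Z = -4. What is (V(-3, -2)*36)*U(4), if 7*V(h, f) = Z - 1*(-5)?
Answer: 36/7 ≈ 5.1429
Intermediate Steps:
V(h, f) = ⅐ (V(h, f) = (-4 - 1*(-5))/7 = (-4 + 5)/7 = (⅐)*1 = ⅐)
U(G) = 1 (U(G) = (-6 + G)/(-6 + G) = 1)
(V(-3, -2)*36)*U(4) = ((⅐)*36)*1 = (36/7)*1 = 36/7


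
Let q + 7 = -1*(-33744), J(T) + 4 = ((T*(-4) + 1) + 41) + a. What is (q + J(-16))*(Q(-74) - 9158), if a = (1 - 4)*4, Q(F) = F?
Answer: -312290864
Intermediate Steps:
a = -12 (a = -3*4 = -12)
J(T) = 26 - 4*T (J(T) = -4 + (((T*(-4) + 1) + 41) - 12) = -4 + (((-4*T + 1) + 41) - 12) = -4 + (((1 - 4*T) + 41) - 12) = -4 + ((42 - 4*T) - 12) = -4 + (30 - 4*T) = 26 - 4*T)
q = 33737 (q = -7 - 1*(-33744) = -7 + 33744 = 33737)
(q + J(-16))*(Q(-74) - 9158) = (33737 + (26 - 4*(-16)))*(-74 - 9158) = (33737 + (26 + 64))*(-9232) = (33737 + 90)*(-9232) = 33827*(-9232) = -312290864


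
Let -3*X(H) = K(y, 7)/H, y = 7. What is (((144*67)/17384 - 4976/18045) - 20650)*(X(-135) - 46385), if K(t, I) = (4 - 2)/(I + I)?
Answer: 106478375539975560472/111165410475 ≈ 9.5784e+8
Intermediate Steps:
K(t, I) = 1/I (K(t, I) = 2/((2*I)) = 2*(1/(2*I)) = 1/I)
X(H) = -1/(21*H) (X(H) = -1/(3*7*H) = -1/(21*H))
(((144*67)/17384 - 4976/18045) - 20650)*(X(-135) - 46385) = (((144*67)/17384 - 4976/18045) - 20650)*(-1/21/(-135) - 46385) = ((9648*(1/17384) - 4976*1/18045) - 20650)*(-1/21*(-1/135) - 46385) = ((1206/2173 - 4976/18045) - 20650)*(1/2835 - 46385) = (10949422/39211785 - 20650)*(-131501474/2835) = -809712410828/39211785*(-131501474/2835) = 106478375539975560472/111165410475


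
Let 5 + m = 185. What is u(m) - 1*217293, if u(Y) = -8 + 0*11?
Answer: -217301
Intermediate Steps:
m = 180 (m = -5 + 185 = 180)
u(Y) = -8 (u(Y) = -8 + 0 = -8)
u(m) - 1*217293 = -8 - 1*217293 = -8 - 217293 = -217301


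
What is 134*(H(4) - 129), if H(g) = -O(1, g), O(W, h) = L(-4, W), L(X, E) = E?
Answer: -17420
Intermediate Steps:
O(W, h) = W
H(g) = -1 (H(g) = -1*1 = -1)
134*(H(4) - 129) = 134*(-1 - 129) = 134*(-130) = -17420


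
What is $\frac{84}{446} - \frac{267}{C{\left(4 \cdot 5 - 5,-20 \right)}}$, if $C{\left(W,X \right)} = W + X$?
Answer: $\frac{59751}{1115} \approx 53.588$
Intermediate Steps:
$\frac{84}{446} - \frac{267}{C{\left(4 \cdot 5 - 5,-20 \right)}} = \frac{84}{446} - \frac{267}{\left(4 \cdot 5 - 5\right) - 20} = 84 \cdot \frac{1}{446} - \frac{267}{\left(20 - 5\right) - 20} = \frac{42}{223} - \frac{267}{15 - 20} = \frac{42}{223} - \frac{267}{-5} = \frac{42}{223} - - \frac{267}{5} = \frac{42}{223} + \frac{267}{5} = \frac{59751}{1115}$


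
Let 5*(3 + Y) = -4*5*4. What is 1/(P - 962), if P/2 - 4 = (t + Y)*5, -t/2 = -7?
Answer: -1/1004 ≈ -0.00099602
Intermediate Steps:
t = 14 (t = -2*(-7) = 14)
Y = -19 (Y = -3 + (-4*5*4)/5 = -3 + (-20*4)/5 = -3 + (⅕)*(-80) = -3 - 16 = -19)
P = -42 (P = 8 + 2*((14 - 19)*5) = 8 + 2*(-5*5) = 8 + 2*(-25) = 8 - 50 = -42)
1/(P - 962) = 1/(-42 - 962) = 1/(-1004) = -1/1004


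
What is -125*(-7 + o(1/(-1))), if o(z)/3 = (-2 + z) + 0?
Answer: 2000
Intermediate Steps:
o(z) = -6 + 3*z (o(z) = 3*((-2 + z) + 0) = 3*(-2 + z) = -6 + 3*z)
-125*(-7 + o(1/(-1))) = -125*(-7 + (-6 + 3/(-1))) = -125*(-7 + (-6 + 3*(-1))) = -125*(-7 + (-6 - 3)) = -125*(-7 - 9) = -125*(-16) = 2000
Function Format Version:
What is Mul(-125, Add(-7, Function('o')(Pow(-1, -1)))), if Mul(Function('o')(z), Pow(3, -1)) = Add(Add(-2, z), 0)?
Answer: 2000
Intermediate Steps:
Function('o')(z) = Add(-6, Mul(3, z)) (Function('o')(z) = Mul(3, Add(Add(-2, z), 0)) = Mul(3, Add(-2, z)) = Add(-6, Mul(3, z)))
Mul(-125, Add(-7, Function('o')(Pow(-1, -1)))) = Mul(-125, Add(-7, Add(-6, Mul(3, Pow(-1, -1))))) = Mul(-125, Add(-7, Add(-6, Mul(3, -1)))) = Mul(-125, Add(-7, Add(-6, -3))) = Mul(-125, Add(-7, -9)) = Mul(-125, -16) = 2000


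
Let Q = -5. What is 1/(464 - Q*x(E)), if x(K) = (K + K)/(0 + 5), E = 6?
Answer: 1/476 ≈ 0.0021008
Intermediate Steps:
x(K) = 2*K/5 (x(K) = (2*K)/5 = (2*K)*(⅕) = 2*K/5)
1/(464 - Q*x(E)) = 1/(464 - (-5)*(⅖)*6) = 1/(464 - (-5)*12/5) = 1/(464 - 1*(-12)) = 1/(464 + 12) = 1/476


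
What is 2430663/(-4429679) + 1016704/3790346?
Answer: -2354690710691/8395008039467 ≈ -0.28049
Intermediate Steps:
2430663/(-4429679) + 1016704/3790346 = 2430663*(-1/4429679) + 1016704*(1/3790346) = -2430663/4429679 + 508352/1895173 = -2354690710691/8395008039467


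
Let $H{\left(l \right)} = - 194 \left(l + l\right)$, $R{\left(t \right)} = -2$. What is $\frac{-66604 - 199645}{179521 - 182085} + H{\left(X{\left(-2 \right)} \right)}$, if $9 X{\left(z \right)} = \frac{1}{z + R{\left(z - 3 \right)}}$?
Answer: $\frac{2644949}{23076} \approx 114.62$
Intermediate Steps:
$X{\left(z \right)} = \frac{1}{9 \left(-2 + z\right)}$ ($X{\left(z \right)} = \frac{1}{9 \left(z - 2\right)} = \frac{1}{9 \left(-2 + z\right)}$)
$H{\left(l \right)} = - 388 l$ ($H{\left(l \right)} = - 194 \cdot 2 l = - 388 l$)
$\frac{-66604 - 199645}{179521 - 182085} + H{\left(X{\left(-2 \right)} \right)} = \frac{-66604 - 199645}{179521 - 182085} - 388 \frac{1}{9 \left(-2 - 2\right)} = - \frac{266249}{-2564} - 388 \frac{1}{9 \left(-4\right)} = \left(-266249\right) \left(- \frac{1}{2564}\right) - 388 \cdot \frac{1}{9} \left(- \frac{1}{4}\right) = \frac{266249}{2564} - - \frac{97}{9} = \frac{266249}{2564} + \frac{97}{9} = \frac{2644949}{23076}$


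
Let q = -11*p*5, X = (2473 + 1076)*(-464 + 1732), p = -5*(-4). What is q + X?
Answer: 4499032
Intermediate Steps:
p = 20
X = 4500132 (X = 3549*1268 = 4500132)
q = -1100 (q = -11*20*5 = -220*5 = -1100)
q + X = -1100 + 4500132 = 4499032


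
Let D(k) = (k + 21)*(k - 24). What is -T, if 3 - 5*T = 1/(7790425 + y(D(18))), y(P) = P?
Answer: -23370572/38950955 ≈ -0.60000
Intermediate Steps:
D(k) = (-24 + k)*(21 + k) (D(k) = (21 + k)*(-24 + k) = (-24 + k)*(21 + k))
T = 23370572/38950955 (T = 3/5 - 1/(5*(7790425 + (-504 + 18**2 - 3*18))) = 3/5 - 1/(5*(7790425 + (-504 + 324 - 54))) = 3/5 - 1/(5*(7790425 - 234)) = 3/5 - 1/5/7790191 = 3/5 - 1/5*1/7790191 = 3/5 - 1/38950955 = 23370572/38950955 ≈ 0.60000)
-T = -1*23370572/38950955 = -23370572/38950955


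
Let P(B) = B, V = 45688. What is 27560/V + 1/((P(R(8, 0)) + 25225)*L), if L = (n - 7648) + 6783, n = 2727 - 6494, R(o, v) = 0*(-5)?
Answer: 402521373289/667285804200 ≈ 0.60322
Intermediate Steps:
R(o, v) = 0
n = -3767
L = -4632 (L = (-3767 - 7648) + 6783 = -11415 + 6783 = -4632)
27560/V + 1/((P(R(8, 0)) + 25225)*L) = 27560/45688 + 1/((0 + 25225)*(-4632)) = 27560*(1/45688) - 1/4632/25225 = 3445/5711 + (1/25225)*(-1/4632) = 3445/5711 - 1/116842200 = 402521373289/667285804200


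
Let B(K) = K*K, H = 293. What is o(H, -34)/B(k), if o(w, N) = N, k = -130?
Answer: -17/8450 ≈ -0.0020118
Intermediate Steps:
B(K) = K²
o(H, -34)/B(k) = -34/((-130)²) = -34/16900 = -34*1/16900 = -17/8450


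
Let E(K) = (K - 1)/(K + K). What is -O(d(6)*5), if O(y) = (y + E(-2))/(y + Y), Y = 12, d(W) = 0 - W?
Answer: -13/8 ≈ -1.6250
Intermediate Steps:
d(W) = -W
E(K) = (-1 + K)/(2*K) (E(K) = (-1 + K)/((2*K)) = (-1 + K)*(1/(2*K)) = (-1 + K)/(2*K))
O(y) = (¾ + y)/(12 + y) (O(y) = (y + (½)*(-1 - 2)/(-2))/(y + 12) = (y + (½)*(-½)*(-3))/(12 + y) = (y + ¾)/(12 + y) = (¾ + y)/(12 + y))
-O(d(6)*5) = -(¾ - 1*6*5)/(12 - 1*6*5) = -(¾ - 6*5)/(12 - 6*5) = -(¾ - 30)/(12 - 30) = -(-117)/((-18)*4) = -(-1)*(-117)/(18*4) = -1*13/8 = -13/8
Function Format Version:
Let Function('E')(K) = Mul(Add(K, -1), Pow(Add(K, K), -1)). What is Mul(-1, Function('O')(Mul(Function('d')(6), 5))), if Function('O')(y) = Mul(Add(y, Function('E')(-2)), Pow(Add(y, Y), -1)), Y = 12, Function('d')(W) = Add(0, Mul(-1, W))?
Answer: Rational(-13, 8) ≈ -1.6250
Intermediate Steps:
Function('d')(W) = Mul(-1, W)
Function('E')(K) = Mul(Rational(1, 2), Pow(K, -1), Add(-1, K)) (Function('E')(K) = Mul(Add(-1, K), Pow(Mul(2, K), -1)) = Mul(Add(-1, K), Mul(Rational(1, 2), Pow(K, -1))) = Mul(Rational(1, 2), Pow(K, -1), Add(-1, K)))
Function('O')(y) = Mul(Pow(Add(12, y), -1), Add(Rational(3, 4), y)) (Function('O')(y) = Mul(Add(y, Mul(Rational(1, 2), Pow(-2, -1), Add(-1, -2))), Pow(Add(y, 12), -1)) = Mul(Add(y, Mul(Rational(1, 2), Rational(-1, 2), -3)), Pow(Add(12, y), -1)) = Mul(Add(y, Rational(3, 4)), Pow(Add(12, y), -1)) = Mul(Add(Rational(3, 4), y), Pow(Add(12, y), -1)) = Mul(Pow(Add(12, y), -1), Add(Rational(3, 4), y)))
Mul(-1, Function('O')(Mul(Function('d')(6), 5))) = Mul(-1, Mul(Pow(Add(12, Mul(Mul(-1, 6), 5)), -1), Add(Rational(3, 4), Mul(Mul(-1, 6), 5)))) = Mul(-1, Mul(Pow(Add(12, Mul(-6, 5)), -1), Add(Rational(3, 4), Mul(-6, 5)))) = Mul(-1, Mul(Pow(Add(12, -30), -1), Add(Rational(3, 4), -30))) = Mul(-1, Mul(Pow(-18, -1), Rational(-117, 4))) = Mul(-1, Mul(Rational(-1, 18), Rational(-117, 4))) = Mul(-1, Rational(13, 8)) = Rational(-13, 8)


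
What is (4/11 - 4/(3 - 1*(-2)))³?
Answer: -13824/166375 ≈ -0.083089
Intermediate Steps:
(4/11 - 4/(3 - 1*(-2)))³ = (4*(1/11) - 4/(3 + 2))³ = (4/11 - 4/5)³ = (4/11 - 4*⅕)³ = (4/11 - ⅘)³ = (-24/55)³ = -13824/166375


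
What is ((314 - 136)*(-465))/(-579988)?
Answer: 41385/289994 ≈ 0.14271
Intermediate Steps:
((314 - 136)*(-465))/(-579988) = (178*(-465))*(-1/579988) = -82770*(-1/579988) = 41385/289994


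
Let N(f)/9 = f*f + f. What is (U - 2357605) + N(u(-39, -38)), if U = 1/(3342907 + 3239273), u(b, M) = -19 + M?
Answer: -15329087611859/6582180 ≈ -2.3289e+6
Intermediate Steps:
U = 1/6582180 ≈ 1.5193e-7
N(f) = 9*f + 9*f**2 (N(f) = 9*(f*f + f) = 9*(f**2 + f) = 9*(f + f**2) = 9*f + 9*f**2)
(U - 2357605) + N(u(-39, -38)) = (1/6582180 - 2357605) + 9*(-19 - 38)*(1 + (-19 - 38)) = -15518180478899/6582180 + 9*(-57)*(1 - 57) = -15518180478899/6582180 + 9*(-57)*(-56) = -15518180478899/6582180 + 28728 = -15329087611859/6582180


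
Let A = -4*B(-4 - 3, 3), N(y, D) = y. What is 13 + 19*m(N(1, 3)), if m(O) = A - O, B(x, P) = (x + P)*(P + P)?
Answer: 1818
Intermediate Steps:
B(x, P) = 2*P*(P + x) (B(x, P) = (P + x)*(2*P) = 2*P*(P + x))
A = 96 (A = -8*3*(3 + (-4 - 3)) = -8*3*(3 - 7) = -8*3*(-4) = -4*(-24) = 96)
m(O) = 96 - O
13 + 19*m(N(1, 3)) = 13 + 19*(96 - 1*1) = 13 + 19*(96 - 1) = 13 + 19*95 = 13 + 1805 = 1818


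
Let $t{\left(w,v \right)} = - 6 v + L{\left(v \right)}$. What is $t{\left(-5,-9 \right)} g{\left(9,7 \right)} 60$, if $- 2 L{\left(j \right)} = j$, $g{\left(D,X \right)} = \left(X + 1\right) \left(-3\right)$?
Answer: $-84240$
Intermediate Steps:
$g{\left(D,X \right)} = -3 - 3 X$ ($g{\left(D,X \right)} = \left(1 + X\right) \left(-3\right) = -3 - 3 X$)
$L{\left(j \right)} = - \frac{j}{2}$
$t{\left(w,v \right)} = - \frac{13 v}{2}$ ($t{\left(w,v \right)} = - 6 v - \frac{v}{2} = - \frac{13 v}{2}$)
$t{\left(-5,-9 \right)} g{\left(9,7 \right)} 60 = \left(- \frac{13}{2}\right) \left(-9\right) \left(-3 - 21\right) 60 = \frac{117 \left(-3 - 21\right) 60}{2} = \frac{117 \left(\left(-24\right) 60\right)}{2} = \frac{117}{2} \left(-1440\right) = -84240$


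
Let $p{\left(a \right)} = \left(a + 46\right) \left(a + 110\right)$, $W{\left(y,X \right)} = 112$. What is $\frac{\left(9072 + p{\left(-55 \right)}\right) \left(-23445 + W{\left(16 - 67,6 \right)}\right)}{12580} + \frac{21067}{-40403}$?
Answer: $- \frac{8086001900683}{508269740} \approx -15909.0$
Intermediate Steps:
$p{\left(a \right)} = \left(46 + a\right) \left(110 + a\right)$
$\frac{\left(9072 + p{\left(-55 \right)}\right) \left(-23445 + W{\left(16 - 67,6 \right)}\right)}{12580} + \frac{21067}{-40403} = \frac{\left(9072 + \left(5060 + \left(-55\right)^{2} + 156 \left(-55\right)\right)\right) \left(-23445 + 112\right)}{12580} + \frac{21067}{-40403} = \left(9072 + \left(5060 + 3025 - 8580\right)\right) \left(-23333\right) \frac{1}{12580} + 21067 \left(- \frac{1}{40403}\right) = \left(9072 - 495\right) \left(-23333\right) \frac{1}{12580} - \frac{21067}{40403} = 8577 \left(-23333\right) \frac{1}{12580} - \frac{21067}{40403} = \left(-200127141\right) \frac{1}{12580} - \frac{21067}{40403} = - \frac{200127141}{12580} - \frac{21067}{40403} = - \frac{8086001900683}{508269740}$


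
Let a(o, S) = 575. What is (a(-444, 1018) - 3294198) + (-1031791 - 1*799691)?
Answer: -5125105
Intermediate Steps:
(a(-444, 1018) - 3294198) + (-1031791 - 1*799691) = (575 - 3294198) + (-1031791 - 1*799691) = -3293623 + (-1031791 - 799691) = -3293623 - 1831482 = -5125105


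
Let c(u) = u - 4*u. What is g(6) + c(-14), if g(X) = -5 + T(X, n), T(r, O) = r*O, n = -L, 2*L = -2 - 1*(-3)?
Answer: 34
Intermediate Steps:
L = ½ (L = (-2 - 1*(-3))/2 = (-2 + 3)/2 = (½)*1 = ½ ≈ 0.50000)
n = -½ (n = -1*½ = -½ ≈ -0.50000)
c(u) = -3*u
T(r, O) = O*r
g(X) = -5 - X/2
g(6) + c(-14) = (-5 - ½*6) - 3*(-14) = (-5 - 3) + 42 = -8 + 42 = 34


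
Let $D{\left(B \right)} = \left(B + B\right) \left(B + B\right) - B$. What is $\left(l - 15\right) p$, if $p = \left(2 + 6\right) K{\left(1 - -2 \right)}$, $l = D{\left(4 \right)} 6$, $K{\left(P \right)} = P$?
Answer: $8280$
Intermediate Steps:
$D{\left(B \right)} = - B + 4 B^{2}$ ($D{\left(B \right)} = 2 B 2 B - B = 4 B^{2} - B = - B + 4 B^{2}$)
$l = 360$ ($l = 4 \left(-1 + 4 \cdot 4\right) 6 = 4 \left(-1 + 16\right) 6 = 4 \cdot 15 \cdot 6 = 60 \cdot 6 = 360$)
$p = 24$ ($p = \left(2 + 6\right) \left(1 - -2\right) = 8 \left(1 + 2\right) = 8 \cdot 3 = 24$)
$\left(l - 15\right) p = \left(360 - 15\right) 24 = 345 \cdot 24 = 8280$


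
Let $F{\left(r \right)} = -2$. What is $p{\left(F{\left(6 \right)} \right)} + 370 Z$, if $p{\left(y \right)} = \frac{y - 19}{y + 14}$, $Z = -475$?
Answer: $- \frac{703007}{4} \approx -1.7575 \cdot 10^{5}$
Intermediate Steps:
$p{\left(y \right)} = \frac{-19 + y}{14 + y}$
$p{\left(F{\left(6 \right)} \right)} + 370 Z = \frac{-19 - 2}{14 - 2} + 370 \left(-475\right) = \frac{1}{12} \left(-21\right) - 175750 = - \frac{7}{4} - 175750 = - \frac{703007}{4}$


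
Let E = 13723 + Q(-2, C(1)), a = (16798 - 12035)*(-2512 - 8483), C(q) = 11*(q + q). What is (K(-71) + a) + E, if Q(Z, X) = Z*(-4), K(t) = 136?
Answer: -52355318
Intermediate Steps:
C(q) = 22*q (C(q) = 11*(2*q) = 22*q)
a = -52369185 (a = 4763*(-10995) = -52369185)
Q(Z, X) = -4*Z
E = 13731 (E = 13723 - 4*(-2) = 13723 + 8 = 13731)
(K(-71) + a) + E = (136 - 52369185) + 13731 = -52369049 + 13731 = -52355318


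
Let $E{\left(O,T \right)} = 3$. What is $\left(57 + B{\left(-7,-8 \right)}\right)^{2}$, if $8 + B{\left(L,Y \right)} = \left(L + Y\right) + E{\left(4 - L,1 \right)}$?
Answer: $1369$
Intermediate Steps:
$B{\left(L,Y \right)} = -5 + L + Y$ ($B{\left(L,Y \right)} = -8 + \left(\left(L + Y\right) + 3\right) = -8 + \left(3 + L + Y\right) = -5 + L + Y$)
$\left(57 + B{\left(-7,-8 \right)}\right)^{2} = \left(57 - 20\right)^{2} = 37^{2} = 1369$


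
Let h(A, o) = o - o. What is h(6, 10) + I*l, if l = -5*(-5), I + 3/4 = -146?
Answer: -14675/4 ≈ -3668.8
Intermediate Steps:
h(A, o) = 0
I = -587/4 (I = -¾ - 146 = -587/4 ≈ -146.75)
l = 25
h(6, 10) + I*l = 0 - 587/4*25 = 0 - 14675/4 = -14675/4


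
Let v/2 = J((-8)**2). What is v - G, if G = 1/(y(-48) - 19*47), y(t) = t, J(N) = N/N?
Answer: 1883/941 ≈ 2.0011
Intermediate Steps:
J(N) = 1
G = -1/941 (G = 1/(-48 - 19*47) = 1/(-48 - 893) = 1/(-941) = -1/941 ≈ -0.0010627)
v = 2 (v = 2*1 = 2)
v - G = 2 - 1*(-1/941) = 2 + 1/941 = 1883/941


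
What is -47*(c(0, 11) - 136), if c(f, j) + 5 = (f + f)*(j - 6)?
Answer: 6627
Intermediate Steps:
c(f, j) = -5 + 2*f*(-6 + j) (c(f, j) = -5 + (f + f)*(j - 6) = -5 + (2*f)*(-6 + j) = -5 + 2*f*(-6 + j))
-47*(c(0, 11) - 136) = -47*((-5 - 12*0 + 2*0*11) - 136) = -47*((-5 + 0 + 0) - 136) = -47*(-5 - 136) = -47*(-141) = 6627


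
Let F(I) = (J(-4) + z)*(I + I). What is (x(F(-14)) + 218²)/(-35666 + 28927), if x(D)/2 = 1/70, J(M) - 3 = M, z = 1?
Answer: -1663341/235865 ≈ -7.0521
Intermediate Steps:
J(M) = 3 + M
F(I) = 0 (F(I) = ((3 - 4) + 1)*(I + I) = (-1 + 1)*(2*I) = 0*(2*I) = 0)
x(D) = 1/35 (x(D) = 2/70 = 2*(1/70) = 1/35)
(x(F(-14)) + 218²)/(-35666 + 28927) = (1/35 + 218²)/(-35666 + 28927) = (1/35 + 47524)/(-6739) = (1663341/35)*(-1/6739) = -1663341/235865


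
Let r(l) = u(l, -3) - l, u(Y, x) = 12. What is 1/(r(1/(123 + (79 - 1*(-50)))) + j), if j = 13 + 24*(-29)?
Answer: -252/169093 ≈ -0.0014903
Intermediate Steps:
r(l) = 12 - l
j = -683 (j = 13 - 696 = -683)
1/(r(1/(123 + (79 - 1*(-50)))) + j) = 1/((12 - 1/(123 + (79 - 1*(-50)))) - 683) = 1/((12 - 1/(123 + (79 + 50))) - 683) = 1/((12 - 1/(123 + 129)) - 683) = 1/((12 - 1/252) - 683) = 1/(3023/252 - 683) = 1/(-169093/252) = -252/169093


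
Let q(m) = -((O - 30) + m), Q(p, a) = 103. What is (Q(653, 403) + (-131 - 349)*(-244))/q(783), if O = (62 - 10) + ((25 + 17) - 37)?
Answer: -117223/810 ≈ -144.72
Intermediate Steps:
O = 57 (O = 52 + (42 - 37) = 52 + 5 = 57)
q(m) = -27 - m (q(m) = -((57 - 30) + m) = -(27 + m) = -27 - m)
(Q(653, 403) + (-131 - 349)*(-244))/q(783) = (103 + (-131 - 349)*(-244))/(-27 - 1*783) = (103 - 480*(-244))/(-27 - 783) = (103 + 117120)/(-810) = 117223*(-1/810) = -117223/810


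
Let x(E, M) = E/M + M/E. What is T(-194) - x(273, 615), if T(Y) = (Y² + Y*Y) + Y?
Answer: 1400529784/18655 ≈ 75075.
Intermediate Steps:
T(Y) = Y + 2*Y² (T(Y) = (Y² + Y²) + Y = 2*Y² + Y = Y + 2*Y²)
T(-194) - x(273, 615) = -194*(1 + 2*(-194)) - (273/615 + 615/273) = -194*(1 - 388) - (273*(1/615) + 615*(1/273)) = -194*(-387) - (91/205 + 205/91) = 75078 - 1*50306/18655 = 75078 - 50306/18655 = 1400529784/18655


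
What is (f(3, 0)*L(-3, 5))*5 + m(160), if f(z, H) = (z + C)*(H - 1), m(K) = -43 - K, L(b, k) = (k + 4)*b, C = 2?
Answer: 472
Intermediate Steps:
L(b, k) = b*(4 + k) (L(b, k) = (4 + k)*b = b*(4 + k))
f(z, H) = (-1 + H)*(2 + z) (f(z, H) = (z + 2)*(H - 1) = (2 + z)*(-1 + H) = (-1 + H)*(2 + z))
(f(3, 0)*L(-3, 5))*5 + m(160) = ((-2 - 1*3 + 2*0 + 0*3)*(-3*(4 + 5)))*5 + (-43 - 1*160) = ((-2 - 3 + 0 + 0)*(-3*9))*5 + (-43 - 160) = -5*(-27)*5 - 203 = 135*5 - 203 = 675 - 203 = 472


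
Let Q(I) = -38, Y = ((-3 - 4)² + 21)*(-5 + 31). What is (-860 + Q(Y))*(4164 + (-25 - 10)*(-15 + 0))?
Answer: -4210722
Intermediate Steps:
Y = 1820 (Y = ((-7)² + 21)*26 = (49 + 21)*26 = 70*26 = 1820)
(-860 + Q(Y))*(4164 + (-25 - 10)*(-15 + 0)) = (-860 - 38)*(4164 + (-25 - 10)*(-15 + 0)) = -898*(4164 - 35*(-15)) = -898*(4164 + 525) = -898*4689 = -4210722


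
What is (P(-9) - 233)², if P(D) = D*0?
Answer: 54289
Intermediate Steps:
P(D) = 0
(P(-9) - 233)² = (0 - 233)² = (-233)² = 54289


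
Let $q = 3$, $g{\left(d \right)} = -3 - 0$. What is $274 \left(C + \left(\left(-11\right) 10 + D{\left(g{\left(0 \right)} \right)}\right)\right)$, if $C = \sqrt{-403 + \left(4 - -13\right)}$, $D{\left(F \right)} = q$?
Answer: $-29318 + 274 i \sqrt{386} \approx -29318.0 + 5383.2 i$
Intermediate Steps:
$g{\left(d \right)} = -3$ ($g{\left(d \right)} = -3 + 0 = -3$)
$D{\left(F \right)} = 3$
$C = i \sqrt{386}$ ($C = \sqrt{-403 + \left(4 + 13\right)} = \sqrt{-403 + 17} = \sqrt{-386} = i \sqrt{386} \approx 19.647 i$)
$274 \left(C + \left(\left(-11\right) 10 + D{\left(g{\left(0 \right)} \right)}\right)\right) = 274 \left(i \sqrt{386} + \left(\left(-11\right) 10 + 3\right)\right) = 274 \left(i \sqrt{386} + \left(-110 + 3\right)\right) = 274 \left(i \sqrt{386} - 107\right) = 274 \left(-107 + i \sqrt{386}\right) = -29318 + 274 i \sqrt{386}$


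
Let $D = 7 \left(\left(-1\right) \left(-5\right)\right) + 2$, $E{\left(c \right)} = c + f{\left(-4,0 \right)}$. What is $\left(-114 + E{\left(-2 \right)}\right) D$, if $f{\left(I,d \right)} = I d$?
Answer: $-4292$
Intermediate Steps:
$E{\left(c \right)} = c$ ($E{\left(c \right)} = c - 0 = c + 0 = c$)
$D = 37$ ($D = 7 \cdot 5 + 2 = 35 + 2 = 37$)
$\left(-114 + E{\left(-2 \right)}\right) D = \left(-114 - 2\right) 37 = \left(-116\right) 37 = -4292$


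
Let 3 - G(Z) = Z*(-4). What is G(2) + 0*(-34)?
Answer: 11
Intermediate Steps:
G(Z) = 3 + 4*Z (G(Z) = 3 - Z*(-4) = 3 - (-4)*Z = 3 + 4*Z)
G(2) + 0*(-34) = (3 + 4*2) + 0*(-34) = (3 + 8) + 0 = 11 + 0 = 11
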